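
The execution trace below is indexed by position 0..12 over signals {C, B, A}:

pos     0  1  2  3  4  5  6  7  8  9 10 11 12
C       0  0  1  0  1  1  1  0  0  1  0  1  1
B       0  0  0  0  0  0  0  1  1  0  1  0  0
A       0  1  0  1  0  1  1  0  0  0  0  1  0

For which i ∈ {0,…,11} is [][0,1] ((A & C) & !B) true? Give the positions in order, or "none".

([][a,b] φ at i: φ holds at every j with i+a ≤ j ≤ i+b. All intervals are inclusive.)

Evaluate at each i in [0,11]:
  i=0: ✗ (fails at j=0)
  i=1: ✗ (fails at j=1)
  i=2: ✗ (fails at j=2)
  i=3: ✗ (fails at j=3)
  i=4: ✗ (fails at j=4)
  i=5: ✓ (all of [5,6])
  i=6: ✗ (fails at j=7)
  i=7: ✗ (fails at j=7)
  i=8: ✗ (fails at j=8)
  i=9: ✗ (fails at j=9)
  i=10: ✗ (fails at j=10)
  i=11: ✗ (fails at j=12)

5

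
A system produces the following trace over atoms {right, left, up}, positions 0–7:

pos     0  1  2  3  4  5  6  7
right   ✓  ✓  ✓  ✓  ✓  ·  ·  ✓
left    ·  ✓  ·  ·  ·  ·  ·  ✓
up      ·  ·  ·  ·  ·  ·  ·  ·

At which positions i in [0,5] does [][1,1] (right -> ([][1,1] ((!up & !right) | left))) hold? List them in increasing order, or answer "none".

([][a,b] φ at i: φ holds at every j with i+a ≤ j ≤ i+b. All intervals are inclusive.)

3, 4, 5

Evaluate at each i in [0,5]:
  i=0: ✗ (fails at j=1)
  i=1: ✗ (fails at j=2)
  i=2: ✗ (fails at j=3)
  i=3: ✓ (all of [4,4])
  i=4: ✓ (all of [5,5])
  i=5: ✓ (all of [6,6])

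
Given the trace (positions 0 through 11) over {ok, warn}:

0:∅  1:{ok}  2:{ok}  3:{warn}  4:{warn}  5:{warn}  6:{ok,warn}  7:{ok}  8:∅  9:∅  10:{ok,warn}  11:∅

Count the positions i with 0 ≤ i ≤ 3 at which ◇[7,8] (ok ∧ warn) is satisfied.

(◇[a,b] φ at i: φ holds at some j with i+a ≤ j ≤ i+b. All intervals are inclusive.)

2

Evaluate at each i in [0,3]:
  i=0: ✗ (none in [7,8])
  i=1: ✗ (none in [8,9])
  i=2: ✓ (witness j=10)
  i=3: ✓ (witness j=10)
Positions where it holds: {2, 3} → 2.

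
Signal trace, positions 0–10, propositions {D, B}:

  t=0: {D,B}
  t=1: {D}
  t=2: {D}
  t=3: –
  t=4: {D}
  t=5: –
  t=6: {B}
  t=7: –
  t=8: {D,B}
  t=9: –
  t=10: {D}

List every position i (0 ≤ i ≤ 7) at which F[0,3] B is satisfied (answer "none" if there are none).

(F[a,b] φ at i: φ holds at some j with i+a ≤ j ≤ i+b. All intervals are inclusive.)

Evaluate at each i in [0,7]:
  i=0: ✓ (witness j=0)
  i=1: ✗ (none in [1,4])
  i=2: ✗ (none in [2,5])
  i=3: ✓ (witness j=6)
  i=4: ✓ (witness j=6)
  i=5: ✓ (witness j=6)
  i=6: ✓ (witness j=6)
  i=7: ✓ (witness j=8)

0, 3, 4, 5, 6, 7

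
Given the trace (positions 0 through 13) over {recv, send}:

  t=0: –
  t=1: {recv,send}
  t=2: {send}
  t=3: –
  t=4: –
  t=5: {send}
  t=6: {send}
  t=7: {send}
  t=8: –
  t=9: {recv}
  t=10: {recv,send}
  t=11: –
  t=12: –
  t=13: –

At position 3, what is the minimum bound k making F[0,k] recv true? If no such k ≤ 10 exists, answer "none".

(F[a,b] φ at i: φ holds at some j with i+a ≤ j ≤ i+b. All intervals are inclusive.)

6

Scan j = 3,4,… for recv:
  j=3: fails
  j=4: fails
  j=5: fails
  j=6: fails
  j=7: fails
  j=8: fails
  j=9: holds
First hit at j=9, so smallest k = 9-3 = 6.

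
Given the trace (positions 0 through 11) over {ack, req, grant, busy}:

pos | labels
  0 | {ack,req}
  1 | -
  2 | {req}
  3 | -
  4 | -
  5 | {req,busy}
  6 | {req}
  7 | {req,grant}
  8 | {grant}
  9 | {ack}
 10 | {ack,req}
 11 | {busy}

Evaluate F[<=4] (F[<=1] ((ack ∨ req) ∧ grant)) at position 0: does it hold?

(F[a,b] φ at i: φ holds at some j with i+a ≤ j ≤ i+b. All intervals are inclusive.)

No

Check F[<=1] ((ack ∨ req) ∧ grant) at each j in [0,4]:
  j=0: fails (none in [0,1])
  j=1: fails (none in [1,2])
  j=2: fails (none in [2,3])
  j=3: fails (none in [3,4])
  j=4: fails (none in [4,5])
No position in the window satisfies it → formula fails.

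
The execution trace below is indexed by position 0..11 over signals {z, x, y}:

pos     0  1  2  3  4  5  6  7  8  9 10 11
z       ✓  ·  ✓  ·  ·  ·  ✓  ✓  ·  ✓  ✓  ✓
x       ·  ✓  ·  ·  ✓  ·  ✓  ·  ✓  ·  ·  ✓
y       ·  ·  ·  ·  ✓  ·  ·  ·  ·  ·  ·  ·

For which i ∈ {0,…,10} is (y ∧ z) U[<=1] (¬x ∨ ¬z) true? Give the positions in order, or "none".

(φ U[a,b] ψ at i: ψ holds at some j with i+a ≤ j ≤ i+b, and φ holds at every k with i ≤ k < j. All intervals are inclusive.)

Evaluate at each i in [0,10]:
  i=0: ✓ (rhs at j=0)
  i=1: ✓ (rhs at j=1)
  i=2: ✓ (rhs at j=2)
  i=3: ✓ (rhs at j=3)
  i=4: ✓ (rhs at j=4)
  i=5: ✓ (rhs at j=5)
  i=6: ✗ (lhs fails at k=6 before rhs at j=7)
  i=7: ✓ (rhs at j=7)
  i=8: ✓ (rhs at j=8)
  i=9: ✓ (rhs at j=9)
  i=10: ✓ (rhs at j=10)

0, 1, 2, 3, 4, 5, 7, 8, 9, 10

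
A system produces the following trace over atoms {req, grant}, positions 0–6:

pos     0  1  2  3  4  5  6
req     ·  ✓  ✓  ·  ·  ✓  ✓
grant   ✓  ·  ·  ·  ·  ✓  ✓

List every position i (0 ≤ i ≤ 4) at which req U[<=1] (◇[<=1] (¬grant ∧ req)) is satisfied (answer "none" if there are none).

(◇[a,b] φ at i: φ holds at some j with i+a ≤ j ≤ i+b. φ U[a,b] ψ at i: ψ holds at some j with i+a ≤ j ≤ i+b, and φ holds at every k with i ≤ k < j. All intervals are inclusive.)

0, 1, 2

Evaluate at each i in [0,4]:
  i=0: ✓ (rhs at j=0)
  i=1: ✓ (rhs at j=1)
  i=2: ✓ (rhs at j=2)
  i=3: ✗ (no rhs in [3,4])
  i=4: ✗ (no rhs in [4,5])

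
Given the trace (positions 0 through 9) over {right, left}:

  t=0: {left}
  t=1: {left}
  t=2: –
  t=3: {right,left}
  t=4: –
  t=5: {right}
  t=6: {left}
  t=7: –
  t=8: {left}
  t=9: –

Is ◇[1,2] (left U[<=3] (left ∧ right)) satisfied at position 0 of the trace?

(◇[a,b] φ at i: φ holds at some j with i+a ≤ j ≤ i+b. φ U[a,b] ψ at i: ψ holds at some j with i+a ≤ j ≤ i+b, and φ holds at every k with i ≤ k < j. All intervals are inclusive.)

No

Check (left U[<=3] (left ∧ right)) at each j in [1,2]:
  j=1: fails
  j=2: fails
No position in the window satisfies it → formula fails.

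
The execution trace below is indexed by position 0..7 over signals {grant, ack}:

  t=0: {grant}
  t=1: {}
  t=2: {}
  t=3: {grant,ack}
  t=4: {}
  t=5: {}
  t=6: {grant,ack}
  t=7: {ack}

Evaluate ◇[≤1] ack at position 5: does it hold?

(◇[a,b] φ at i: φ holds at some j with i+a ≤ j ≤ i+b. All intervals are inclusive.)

Check ack at each j in [5,6]:
  j=5: false
  j=6: true
Found at j=6 → formula holds.

Holds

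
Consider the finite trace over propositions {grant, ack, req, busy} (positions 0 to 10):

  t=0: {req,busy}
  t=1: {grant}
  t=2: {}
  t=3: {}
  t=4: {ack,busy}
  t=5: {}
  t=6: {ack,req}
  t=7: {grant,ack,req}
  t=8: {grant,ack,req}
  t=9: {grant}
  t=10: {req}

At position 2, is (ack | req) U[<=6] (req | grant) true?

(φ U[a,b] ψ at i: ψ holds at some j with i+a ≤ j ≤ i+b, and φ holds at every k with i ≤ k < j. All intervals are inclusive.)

Does not hold

Need some j in [2,8] with (req | grant), and (ack | req) at every k in [2,j-1].
  j=2: (req | grant) false.
  j=3: (req | grant) false.
  j=4: (req | grant) false.
  j=5: (req | grant) false.
  j=6: (req | grant) holds, but (ack | req) fails at k=2 → not this j.
  j=7: (req | grant) holds, but (ack | req) fails at k=2 → not this j.
  j=8: (req | grant) holds, but (ack | req) fails at k=2 → not this j.
No j in the window works → until fails.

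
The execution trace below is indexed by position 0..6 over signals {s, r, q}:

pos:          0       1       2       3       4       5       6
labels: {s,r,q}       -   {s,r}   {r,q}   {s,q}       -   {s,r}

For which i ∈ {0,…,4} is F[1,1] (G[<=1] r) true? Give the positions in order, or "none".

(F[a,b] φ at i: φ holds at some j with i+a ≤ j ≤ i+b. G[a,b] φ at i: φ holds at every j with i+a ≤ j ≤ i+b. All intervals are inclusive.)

1

Evaluate at each i in [0,4]:
  i=0: ✗ (none in [1,1])
  i=1: ✓ (witness j=2)
  i=2: ✗ (none in [3,3])
  i=3: ✗ (none in [4,4])
  i=4: ✗ (none in [5,5])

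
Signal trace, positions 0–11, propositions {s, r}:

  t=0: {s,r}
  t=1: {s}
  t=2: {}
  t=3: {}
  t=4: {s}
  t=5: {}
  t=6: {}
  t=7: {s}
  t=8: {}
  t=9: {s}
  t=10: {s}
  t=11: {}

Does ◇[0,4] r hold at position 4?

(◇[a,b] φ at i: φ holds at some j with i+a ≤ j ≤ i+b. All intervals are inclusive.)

Check r at each j in [4,8]:
  j=4: false
  j=5: false
  j=6: false
  j=7: false
  j=8: false
No position in the window satisfies it → formula fails.

Does not hold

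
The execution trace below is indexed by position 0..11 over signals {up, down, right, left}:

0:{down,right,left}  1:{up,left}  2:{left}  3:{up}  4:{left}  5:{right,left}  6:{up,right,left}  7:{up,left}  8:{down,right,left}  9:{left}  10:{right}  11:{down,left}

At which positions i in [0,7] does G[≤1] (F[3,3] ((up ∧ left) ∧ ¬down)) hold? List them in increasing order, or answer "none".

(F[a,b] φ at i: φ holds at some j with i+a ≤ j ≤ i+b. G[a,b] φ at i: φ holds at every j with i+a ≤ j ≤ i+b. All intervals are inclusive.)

3

Evaluate at each i in [0,7]:
  i=0: ✗ (fails at j=0)
  i=1: ✗ (fails at j=1)
  i=2: ✗ (fails at j=2)
  i=3: ✓ (all of [3,4])
  i=4: ✗ (fails at j=5)
  i=5: ✗ (fails at j=5)
  i=6: ✗ (fails at j=6)
  i=7: ✗ (fails at j=7)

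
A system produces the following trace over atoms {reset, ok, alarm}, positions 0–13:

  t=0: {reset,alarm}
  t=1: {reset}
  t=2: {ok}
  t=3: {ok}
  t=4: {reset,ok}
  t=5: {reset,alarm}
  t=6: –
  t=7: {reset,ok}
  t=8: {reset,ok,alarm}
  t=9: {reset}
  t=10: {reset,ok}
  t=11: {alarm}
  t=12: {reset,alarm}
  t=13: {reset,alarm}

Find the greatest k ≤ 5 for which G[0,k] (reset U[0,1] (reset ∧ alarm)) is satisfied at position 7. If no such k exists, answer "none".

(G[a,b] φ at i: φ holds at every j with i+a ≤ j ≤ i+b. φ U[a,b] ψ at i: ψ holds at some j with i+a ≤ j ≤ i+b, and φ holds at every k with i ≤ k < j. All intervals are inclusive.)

1

(reset U[0,1] (reset ∧ alarm)) must hold from j=7 onward; find where it first fails.
  j=7: holds
  j=8: holds
  j=9: fails
Holds on [7,8], so largest k = 1.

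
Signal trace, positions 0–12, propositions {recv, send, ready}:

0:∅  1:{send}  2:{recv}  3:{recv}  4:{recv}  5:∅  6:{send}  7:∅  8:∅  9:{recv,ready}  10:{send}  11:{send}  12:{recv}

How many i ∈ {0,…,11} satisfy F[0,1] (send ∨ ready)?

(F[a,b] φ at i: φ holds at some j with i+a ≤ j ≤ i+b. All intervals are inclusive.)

Evaluate at each i in [0,11]:
  i=0: ✓ (witness j=1)
  i=1: ✓ (witness j=1)
  i=2: ✗ (none in [2,3])
  i=3: ✗ (none in [3,4])
  i=4: ✗ (none in [4,5])
  i=5: ✓ (witness j=6)
  i=6: ✓ (witness j=6)
  i=7: ✗ (none in [7,8])
  i=8: ✓ (witness j=9)
  i=9: ✓ (witness j=9)
  i=10: ✓ (witness j=10)
  i=11: ✓ (witness j=11)
Positions where it holds: {0, 1, 5, 6, 8, 9, 10, 11} → 8.

8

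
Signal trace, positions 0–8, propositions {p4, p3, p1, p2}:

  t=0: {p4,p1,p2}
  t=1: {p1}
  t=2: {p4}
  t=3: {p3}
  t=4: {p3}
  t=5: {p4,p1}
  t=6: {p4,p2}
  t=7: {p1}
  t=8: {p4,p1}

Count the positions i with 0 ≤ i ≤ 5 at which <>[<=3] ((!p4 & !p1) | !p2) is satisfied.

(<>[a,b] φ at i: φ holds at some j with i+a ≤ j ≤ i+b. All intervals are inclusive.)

6

Evaluate at each i in [0,5]:
  i=0: ✓ (witness j=1)
  i=1: ✓ (witness j=1)
  i=2: ✓ (witness j=2)
  i=3: ✓ (witness j=3)
  i=4: ✓ (witness j=4)
  i=5: ✓ (witness j=5)
Positions where it holds: {0, 1, 2, 3, 4, 5} → 6.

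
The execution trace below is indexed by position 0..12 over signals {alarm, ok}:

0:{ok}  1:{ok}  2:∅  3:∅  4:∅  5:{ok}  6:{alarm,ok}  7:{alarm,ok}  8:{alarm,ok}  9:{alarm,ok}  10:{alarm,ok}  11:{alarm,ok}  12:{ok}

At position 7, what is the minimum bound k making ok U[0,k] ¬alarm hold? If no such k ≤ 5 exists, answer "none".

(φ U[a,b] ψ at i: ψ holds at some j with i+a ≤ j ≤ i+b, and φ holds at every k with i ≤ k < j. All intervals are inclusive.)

5

Need earliest j ≥ 7 with ¬alarm, and ok at every k in [7,j-1].
  j=7: rhs fails.
  j=8: rhs fails.
  j=9: rhs fails.
  j=10: rhs fails.
  j=11: rhs fails.
  j=12: rhs holds; lhs holds on [7,11]. k = 5.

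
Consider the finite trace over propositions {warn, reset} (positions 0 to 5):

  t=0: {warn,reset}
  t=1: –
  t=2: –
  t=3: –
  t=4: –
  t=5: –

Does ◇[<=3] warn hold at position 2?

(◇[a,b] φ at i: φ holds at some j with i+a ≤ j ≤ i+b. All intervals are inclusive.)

Does not hold

Check warn at each j in [2,5]:
  j=2: false
  j=3: false
  j=4: false
  j=5: false
No position in the window satisfies it → formula fails.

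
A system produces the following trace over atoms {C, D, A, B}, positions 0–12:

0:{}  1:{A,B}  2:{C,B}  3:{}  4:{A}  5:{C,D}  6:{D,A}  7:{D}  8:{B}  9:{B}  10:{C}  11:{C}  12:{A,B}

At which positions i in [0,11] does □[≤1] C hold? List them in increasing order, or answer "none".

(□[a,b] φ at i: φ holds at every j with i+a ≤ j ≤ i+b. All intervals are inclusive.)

10

Evaluate at each i in [0,11]:
  i=0: ✗ (fails at j=0)
  i=1: ✗ (fails at j=1)
  i=2: ✗ (fails at j=3)
  i=3: ✗ (fails at j=3)
  i=4: ✗ (fails at j=4)
  i=5: ✗ (fails at j=6)
  i=6: ✗ (fails at j=6)
  i=7: ✗ (fails at j=7)
  i=8: ✗ (fails at j=8)
  i=9: ✗ (fails at j=9)
  i=10: ✓ (all of [10,11])
  i=11: ✗ (fails at j=12)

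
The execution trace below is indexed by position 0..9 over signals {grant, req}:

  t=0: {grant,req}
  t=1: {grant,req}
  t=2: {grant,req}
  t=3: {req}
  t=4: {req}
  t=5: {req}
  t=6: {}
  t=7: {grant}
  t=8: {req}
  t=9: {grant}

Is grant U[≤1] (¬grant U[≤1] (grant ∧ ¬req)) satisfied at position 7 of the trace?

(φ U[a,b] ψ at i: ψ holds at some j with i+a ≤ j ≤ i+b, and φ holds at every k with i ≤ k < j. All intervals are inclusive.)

Need some j in [7,8] with (¬grant U[≤1] (grant ∧ ¬req)), and grant at every k in [7,j-1].
  j=7: (¬grant U[≤1] (grant ∧ ¬req)) holds; no prefix to check → satisfied.

Holds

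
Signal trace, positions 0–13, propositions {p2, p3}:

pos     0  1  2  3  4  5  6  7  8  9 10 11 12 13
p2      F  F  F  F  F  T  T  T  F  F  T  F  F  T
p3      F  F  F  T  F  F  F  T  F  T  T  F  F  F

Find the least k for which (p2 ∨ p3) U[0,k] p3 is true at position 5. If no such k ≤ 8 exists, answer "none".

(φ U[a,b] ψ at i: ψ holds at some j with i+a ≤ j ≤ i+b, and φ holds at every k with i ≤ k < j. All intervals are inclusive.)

2

Need earliest j ≥ 5 with p3, and (p2 ∨ p3) at every k in [5,j-1].
  j=5: rhs fails.
  j=6: rhs fails.
  j=7: rhs holds; lhs holds on [5,6]. k = 2.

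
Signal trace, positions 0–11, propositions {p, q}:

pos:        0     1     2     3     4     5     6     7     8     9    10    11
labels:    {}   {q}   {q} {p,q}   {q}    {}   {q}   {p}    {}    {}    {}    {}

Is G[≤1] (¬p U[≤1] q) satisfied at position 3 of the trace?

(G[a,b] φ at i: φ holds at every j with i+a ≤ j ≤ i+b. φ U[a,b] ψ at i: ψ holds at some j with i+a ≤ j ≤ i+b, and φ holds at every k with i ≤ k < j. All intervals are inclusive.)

Check (¬p U[≤1] q) at every j in [3,4]:
  j=3: holds
  j=4: holds
All positions satisfy it → formula holds.

Yes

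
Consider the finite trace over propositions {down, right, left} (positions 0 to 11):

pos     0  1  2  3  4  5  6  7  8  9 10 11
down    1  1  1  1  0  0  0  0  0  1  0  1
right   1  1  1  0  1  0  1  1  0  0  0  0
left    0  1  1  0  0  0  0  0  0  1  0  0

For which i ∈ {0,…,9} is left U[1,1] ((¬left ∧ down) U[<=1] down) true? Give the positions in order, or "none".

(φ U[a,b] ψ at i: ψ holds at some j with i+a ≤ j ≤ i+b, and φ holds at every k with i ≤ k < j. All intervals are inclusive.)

Evaluate at each i in [0,9]:
  i=0: ✗ (lhs fails at k=0 before rhs at j=1)
  i=1: ✓ (rhs at j=2; lhs holds on [1,1])
  i=2: ✓ (rhs at j=3; lhs holds on [2,2])
  i=3: ✗ (no rhs in [4,4])
  i=4: ✗ (no rhs in [5,5])
  i=5: ✗ (no rhs in [6,6])
  i=6: ✗ (no rhs in [7,7])
  i=7: ✗ (no rhs in [8,8])
  i=8: ✗ (lhs fails at k=8 before rhs at j=9)
  i=9: ✗ (no rhs in [10,10])

1, 2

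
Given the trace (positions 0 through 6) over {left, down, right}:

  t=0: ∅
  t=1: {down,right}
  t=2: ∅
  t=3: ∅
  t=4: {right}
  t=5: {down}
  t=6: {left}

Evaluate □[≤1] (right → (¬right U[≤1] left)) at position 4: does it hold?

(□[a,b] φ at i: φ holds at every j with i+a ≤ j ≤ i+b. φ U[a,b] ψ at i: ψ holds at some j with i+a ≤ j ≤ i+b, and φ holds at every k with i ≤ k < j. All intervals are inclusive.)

False

Check (right → (¬right U[≤1] left)) at every j in [4,5]:
  j=4: antecedent true; consequent fails → ✗
  j=5: antecedent false → ✓
Fails at j=4 → formula fails.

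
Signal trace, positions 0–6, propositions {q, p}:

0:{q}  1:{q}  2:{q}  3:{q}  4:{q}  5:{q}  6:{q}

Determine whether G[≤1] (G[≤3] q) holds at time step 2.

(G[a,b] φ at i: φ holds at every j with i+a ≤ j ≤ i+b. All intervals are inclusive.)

Check G[≤3] q at every j in [2,3]:
  j=2: holds on [2,5]
  j=3: holds on [3,6]
All positions satisfy it → formula holds.

Yes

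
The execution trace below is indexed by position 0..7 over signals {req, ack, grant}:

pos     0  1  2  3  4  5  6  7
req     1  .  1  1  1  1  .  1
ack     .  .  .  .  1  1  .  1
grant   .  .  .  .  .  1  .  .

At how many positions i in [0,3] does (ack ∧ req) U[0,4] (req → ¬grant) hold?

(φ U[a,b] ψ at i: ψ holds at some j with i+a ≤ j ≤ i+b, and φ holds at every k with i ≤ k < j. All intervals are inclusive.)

4

Evaluate at each i in [0,3]:
  i=0: ✓ (rhs at j=0)
  i=1: ✓ (rhs at j=1)
  i=2: ✓ (rhs at j=2)
  i=3: ✓ (rhs at j=3)
Positions where it holds: {0, 1, 2, 3} → 4.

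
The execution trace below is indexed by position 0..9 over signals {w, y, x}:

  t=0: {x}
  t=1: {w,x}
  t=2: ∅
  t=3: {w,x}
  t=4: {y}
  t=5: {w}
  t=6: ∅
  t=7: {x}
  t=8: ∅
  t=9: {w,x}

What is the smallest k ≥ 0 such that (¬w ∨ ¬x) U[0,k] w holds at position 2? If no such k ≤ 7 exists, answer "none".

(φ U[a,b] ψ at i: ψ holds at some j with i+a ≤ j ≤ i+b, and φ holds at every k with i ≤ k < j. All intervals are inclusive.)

Need earliest j ≥ 2 with w, and (¬w ∨ ¬x) at every k in [2,j-1].
  j=2: rhs fails.
  j=3: rhs holds; lhs holds on [2,2]. k = 1.

1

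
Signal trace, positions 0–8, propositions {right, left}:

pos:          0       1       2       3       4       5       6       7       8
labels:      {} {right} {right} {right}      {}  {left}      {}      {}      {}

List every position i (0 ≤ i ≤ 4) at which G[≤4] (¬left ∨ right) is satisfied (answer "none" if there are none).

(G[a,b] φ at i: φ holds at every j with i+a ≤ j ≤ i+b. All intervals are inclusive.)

0

Evaluate at each i in [0,4]:
  i=0: ✓ (all of [0,4])
  i=1: ✗ (fails at j=5)
  i=2: ✗ (fails at j=5)
  i=3: ✗ (fails at j=5)
  i=4: ✗ (fails at j=5)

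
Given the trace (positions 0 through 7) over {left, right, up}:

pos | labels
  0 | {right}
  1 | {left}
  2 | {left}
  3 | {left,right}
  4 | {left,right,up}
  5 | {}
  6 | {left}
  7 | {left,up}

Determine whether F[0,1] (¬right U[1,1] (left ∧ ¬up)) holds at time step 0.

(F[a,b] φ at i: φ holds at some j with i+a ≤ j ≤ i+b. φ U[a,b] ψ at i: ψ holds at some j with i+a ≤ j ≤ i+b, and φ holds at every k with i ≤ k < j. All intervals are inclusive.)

Holds

Check (¬right U[1,1] (left ∧ ¬up)) at each j in [0,1]:
  j=0: fails
  j=1: holds
Found at j=1 → formula holds.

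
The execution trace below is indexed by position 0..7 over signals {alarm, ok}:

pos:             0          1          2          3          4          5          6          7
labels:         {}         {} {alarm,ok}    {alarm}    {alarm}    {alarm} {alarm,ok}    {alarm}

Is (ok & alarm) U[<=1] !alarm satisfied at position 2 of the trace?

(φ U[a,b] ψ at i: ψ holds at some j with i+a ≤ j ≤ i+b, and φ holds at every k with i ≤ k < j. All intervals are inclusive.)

Does not hold

Need some j in [2,3] with !alarm, and (ok & alarm) at every k in [2,j-1].
  j=2: !alarm false.
  j=3: !alarm false.
No j in the window works → until fails.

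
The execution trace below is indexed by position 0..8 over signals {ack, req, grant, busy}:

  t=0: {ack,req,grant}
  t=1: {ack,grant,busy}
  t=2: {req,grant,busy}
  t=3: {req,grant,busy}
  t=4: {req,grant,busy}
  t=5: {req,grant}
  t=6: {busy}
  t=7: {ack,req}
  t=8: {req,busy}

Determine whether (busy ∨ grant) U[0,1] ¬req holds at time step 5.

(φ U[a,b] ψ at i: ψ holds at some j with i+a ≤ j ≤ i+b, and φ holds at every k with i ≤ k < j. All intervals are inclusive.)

True

Need some j in [5,6] with ¬req, and (busy ∨ grant) at every k in [5,j-1].
  j=5: ¬req false.
  j=6: ¬req holds; (busy ∨ grant) holds at every k in [5,5] → satisfied.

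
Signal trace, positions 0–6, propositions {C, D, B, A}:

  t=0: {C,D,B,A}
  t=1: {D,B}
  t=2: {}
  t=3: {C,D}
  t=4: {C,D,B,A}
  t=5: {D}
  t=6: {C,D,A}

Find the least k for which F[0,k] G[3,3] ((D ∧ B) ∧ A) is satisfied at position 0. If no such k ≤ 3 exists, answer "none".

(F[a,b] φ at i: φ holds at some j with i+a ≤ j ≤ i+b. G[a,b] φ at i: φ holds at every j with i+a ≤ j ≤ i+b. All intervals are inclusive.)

Scan j = 0,1,… for G[3,3] ((D ∧ B) ∧ A):
  j=0: fails
  j=1: holds
First hit at j=1, so smallest k = 1-0 = 1.

1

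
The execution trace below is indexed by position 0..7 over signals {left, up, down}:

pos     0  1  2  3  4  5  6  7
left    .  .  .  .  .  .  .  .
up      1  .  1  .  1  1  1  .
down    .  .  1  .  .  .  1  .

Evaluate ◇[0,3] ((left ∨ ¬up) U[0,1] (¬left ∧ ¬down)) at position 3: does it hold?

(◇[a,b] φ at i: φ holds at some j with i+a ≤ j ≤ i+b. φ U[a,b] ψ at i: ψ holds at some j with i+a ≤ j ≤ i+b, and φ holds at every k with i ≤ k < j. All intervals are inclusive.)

True

Check ((left ∨ ¬up) U[0,1] (¬left ∧ ¬down)) at each j in [3,6]:
  j=3: holds
  j=4: holds
  j=5: holds
  j=6: fails
Found at j=3 → formula holds.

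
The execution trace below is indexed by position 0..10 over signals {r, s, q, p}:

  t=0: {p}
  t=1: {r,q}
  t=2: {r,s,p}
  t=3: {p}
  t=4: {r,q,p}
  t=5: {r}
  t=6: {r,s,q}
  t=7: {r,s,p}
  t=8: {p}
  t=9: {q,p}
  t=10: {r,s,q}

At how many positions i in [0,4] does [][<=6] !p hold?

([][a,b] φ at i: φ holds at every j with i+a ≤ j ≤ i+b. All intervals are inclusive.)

Evaluate at each i in [0,4]:
  i=0: ✗ (fails at j=0)
  i=1: ✗ (fails at j=2)
  i=2: ✗ (fails at j=2)
  i=3: ✗ (fails at j=3)
  i=4: ✗ (fails at j=4)
Positions where it holds: {} → 0.

0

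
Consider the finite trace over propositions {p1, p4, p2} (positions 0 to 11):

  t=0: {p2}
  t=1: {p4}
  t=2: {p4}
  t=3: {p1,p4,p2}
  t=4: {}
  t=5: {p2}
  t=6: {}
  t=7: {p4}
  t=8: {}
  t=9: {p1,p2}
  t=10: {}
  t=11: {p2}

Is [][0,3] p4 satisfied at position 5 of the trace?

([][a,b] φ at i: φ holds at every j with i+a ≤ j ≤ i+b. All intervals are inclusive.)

No

Check p4 at every j in [5,8]:
  j=5: false
  j=6: false
  j=7: true
  j=8: false
Fails at j=5 → formula fails.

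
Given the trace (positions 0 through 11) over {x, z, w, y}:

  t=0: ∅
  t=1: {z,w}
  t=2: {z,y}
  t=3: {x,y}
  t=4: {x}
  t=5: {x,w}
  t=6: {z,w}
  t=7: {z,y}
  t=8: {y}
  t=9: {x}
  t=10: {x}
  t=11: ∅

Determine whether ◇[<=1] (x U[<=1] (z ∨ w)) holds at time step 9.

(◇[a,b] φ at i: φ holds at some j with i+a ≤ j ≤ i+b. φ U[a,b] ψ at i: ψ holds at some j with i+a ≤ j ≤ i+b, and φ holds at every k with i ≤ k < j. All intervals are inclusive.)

Does not hold

Check (x U[<=1] (z ∨ w)) at each j in [9,10]:
  j=9: fails
  j=10: fails
No position in the window satisfies it → formula fails.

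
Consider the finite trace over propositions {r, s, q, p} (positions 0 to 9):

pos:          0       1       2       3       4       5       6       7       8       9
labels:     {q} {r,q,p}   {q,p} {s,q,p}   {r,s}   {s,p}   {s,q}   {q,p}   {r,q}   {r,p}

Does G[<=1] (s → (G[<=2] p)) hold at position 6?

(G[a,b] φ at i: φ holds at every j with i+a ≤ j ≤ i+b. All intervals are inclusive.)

Check (s → (G[<=2] p)) at every j in [6,7]:
  j=6: antecedent true; consequent fails at 6 → ✗
  j=7: antecedent false → ✓
Fails at j=6 → formula fails.

Does not hold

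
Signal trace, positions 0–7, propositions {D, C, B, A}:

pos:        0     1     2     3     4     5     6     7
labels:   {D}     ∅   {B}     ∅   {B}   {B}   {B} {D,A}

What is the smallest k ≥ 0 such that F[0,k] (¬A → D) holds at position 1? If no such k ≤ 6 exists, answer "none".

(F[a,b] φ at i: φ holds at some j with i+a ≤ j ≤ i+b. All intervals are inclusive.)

Scan j = 1,2,… for (¬A → D):
  j=1: fails
  j=2: fails
  j=3: fails
  j=4: fails
  j=5: fails
  j=6: fails
  j=7: holds
First hit at j=7, so smallest k = 7-1 = 6.

6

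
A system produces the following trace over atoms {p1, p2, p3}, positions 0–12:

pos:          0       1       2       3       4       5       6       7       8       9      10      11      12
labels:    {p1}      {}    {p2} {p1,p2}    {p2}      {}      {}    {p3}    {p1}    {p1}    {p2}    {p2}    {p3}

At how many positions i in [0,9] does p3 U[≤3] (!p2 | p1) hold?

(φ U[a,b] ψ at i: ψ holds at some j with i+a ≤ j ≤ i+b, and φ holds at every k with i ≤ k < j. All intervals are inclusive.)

8

Evaluate at each i in [0,9]:
  i=0: ✓ (rhs at j=0)
  i=1: ✓ (rhs at j=1)
  i=2: ✗ (lhs fails at k=2 before rhs at j=3)
  i=3: ✓ (rhs at j=3)
  i=4: ✗ (lhs fails at k=4 before rhs at j=5)
  i=5: ✓ (rhs at j=5)
  i=6: ✓ (rhs at j=6)
  i=7: ✓ (rhs at j=7)
  i=8: ✓ (rhs at j=8)
  i=9: ✓ (rhs at j=9)
Positions where it holds: {0, 1, 3, 5, 6, 7, 8, 9} → 8.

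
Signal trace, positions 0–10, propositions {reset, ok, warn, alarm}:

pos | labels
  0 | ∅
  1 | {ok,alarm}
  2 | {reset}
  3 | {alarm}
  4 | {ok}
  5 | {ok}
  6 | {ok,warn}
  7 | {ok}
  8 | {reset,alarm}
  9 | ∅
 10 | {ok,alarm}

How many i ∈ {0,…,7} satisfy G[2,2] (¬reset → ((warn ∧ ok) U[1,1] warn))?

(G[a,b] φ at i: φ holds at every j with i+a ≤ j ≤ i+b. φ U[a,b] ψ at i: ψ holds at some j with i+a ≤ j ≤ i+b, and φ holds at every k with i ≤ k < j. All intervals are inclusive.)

2

Evaluate at each i in [0,7]:
  i=0: ✓ (all of [2,2])
  i=1: ✗ (fails at j=3)
  i=2: ✗ (fails at j=4)
  i=3: ✗ (fails at j=5)
  i=4: ✗ (fails at j=6)
  i=5: ✗ (fails at j=7)
  i=6: ✓ (all of [8,8])
  i=7: ✗ (fails at j=9)
Positions where it holds: {0, 6} → 2.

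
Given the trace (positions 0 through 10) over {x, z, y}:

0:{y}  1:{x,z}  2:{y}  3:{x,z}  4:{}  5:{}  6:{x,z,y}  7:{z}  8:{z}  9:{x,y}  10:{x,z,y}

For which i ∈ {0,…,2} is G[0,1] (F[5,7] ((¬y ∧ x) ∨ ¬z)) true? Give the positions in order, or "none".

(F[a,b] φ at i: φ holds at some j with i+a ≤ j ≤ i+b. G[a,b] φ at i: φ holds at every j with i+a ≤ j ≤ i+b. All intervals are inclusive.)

2

Evaluate at each i in [0,2]:
  i=0: ✗ (fails at j=1)
  i=1: ✗ (fails at j=1)
  i=2: ✓ (all of [2,3])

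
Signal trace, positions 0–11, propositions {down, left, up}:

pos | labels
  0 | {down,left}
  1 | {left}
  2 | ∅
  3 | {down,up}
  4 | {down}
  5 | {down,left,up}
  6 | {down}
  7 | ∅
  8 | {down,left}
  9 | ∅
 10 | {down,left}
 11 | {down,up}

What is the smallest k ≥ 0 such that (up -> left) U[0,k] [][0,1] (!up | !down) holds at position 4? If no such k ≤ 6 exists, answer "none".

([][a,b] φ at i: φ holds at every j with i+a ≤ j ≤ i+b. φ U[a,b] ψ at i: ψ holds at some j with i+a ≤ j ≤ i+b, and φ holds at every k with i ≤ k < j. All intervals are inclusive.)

Need earliest j ≥ 4 with [][0,1] (!up | !down), and (up -> left) at every k in [4,j-1].
  j=4: rhs fails.
  j=5: rhs fails.
  j=6: rhs holds; lhs holds on [4,5]. k = 2.

2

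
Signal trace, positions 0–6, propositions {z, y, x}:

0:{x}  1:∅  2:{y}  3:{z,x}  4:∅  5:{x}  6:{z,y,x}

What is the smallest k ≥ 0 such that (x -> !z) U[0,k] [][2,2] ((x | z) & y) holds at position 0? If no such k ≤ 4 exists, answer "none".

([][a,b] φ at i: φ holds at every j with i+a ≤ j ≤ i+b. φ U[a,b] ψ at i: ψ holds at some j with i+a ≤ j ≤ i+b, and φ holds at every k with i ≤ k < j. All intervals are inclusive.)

none

Need earliest j ≥ 0 with [][2,2] ((x | z) & y), and (x -> !z) at every k in [0,j-1].
  j=0: rhs fails.
  j=1: rhs fails.
  j=2: rhs fails.
  j=3: rhs fails.
  j=4: rhs holds but lhs fails at k=3.
No witness within the range → none.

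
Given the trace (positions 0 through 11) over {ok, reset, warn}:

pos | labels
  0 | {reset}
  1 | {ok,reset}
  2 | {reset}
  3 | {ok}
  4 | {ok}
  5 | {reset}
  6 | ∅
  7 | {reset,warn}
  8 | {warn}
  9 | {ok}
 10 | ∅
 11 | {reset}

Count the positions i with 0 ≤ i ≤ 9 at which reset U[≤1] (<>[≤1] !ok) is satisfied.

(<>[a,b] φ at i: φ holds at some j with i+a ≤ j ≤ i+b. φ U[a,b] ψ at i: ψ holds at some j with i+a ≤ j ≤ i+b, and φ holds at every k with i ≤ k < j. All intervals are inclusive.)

9

Evaluate at each i in [0,9]:
  i=0: ✓ (rhs at j=0)
  i=1: ✓ (rhs at j=1)
  i=2: ✓ (rhs at j=2)
  i=3: ✗ (lhs fails at k=3 before rhs at j=4)
  i=4: ✓ (rhs at j=4)
  i=5: ✓ (rhs at j=5)
  i=6: ✓ (rhs at j=6)
  i=7: ✓ (rhs at j=7)
  i=8: ✓ (rhs at j=8)
  i=9: ✓ (rhs at j=9)
Positions where it holds: {0, 1, 2, 4, 5, 6, 7, 8, 9} → 9.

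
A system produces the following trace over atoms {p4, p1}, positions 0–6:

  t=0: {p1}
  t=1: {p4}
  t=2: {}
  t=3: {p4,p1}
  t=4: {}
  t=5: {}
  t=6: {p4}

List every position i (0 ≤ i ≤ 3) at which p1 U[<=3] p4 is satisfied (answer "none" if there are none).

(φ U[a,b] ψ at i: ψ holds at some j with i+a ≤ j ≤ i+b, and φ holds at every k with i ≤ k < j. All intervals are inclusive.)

Evaluate at each i in [0,3]:
  i=0: ✓ (rhs at j=1; lhs holds on [0,0])
  i=1: ✓ (rhs at j=1)
  i=2: ✗ (lhs fails at k=2 before rhs at j=3)
  i=3: ✓ (rhs at j=3)

0, 1, 3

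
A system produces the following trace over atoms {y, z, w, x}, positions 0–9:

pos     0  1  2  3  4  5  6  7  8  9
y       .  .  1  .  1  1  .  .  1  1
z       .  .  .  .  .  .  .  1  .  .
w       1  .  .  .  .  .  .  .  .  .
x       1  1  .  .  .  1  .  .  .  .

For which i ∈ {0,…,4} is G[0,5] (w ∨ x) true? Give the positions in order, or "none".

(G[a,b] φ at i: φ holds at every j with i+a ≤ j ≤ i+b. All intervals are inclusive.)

none

Evaluate at each i in [0,4]:
  i=0: ✗ (fails at j=2)
  i=1: ✗ (fails at j=2)
  i=2: ✗ (fails at j=2)
  i=3: ✗ (fails at j=3)
  i=4: ✗ (fails at j=4)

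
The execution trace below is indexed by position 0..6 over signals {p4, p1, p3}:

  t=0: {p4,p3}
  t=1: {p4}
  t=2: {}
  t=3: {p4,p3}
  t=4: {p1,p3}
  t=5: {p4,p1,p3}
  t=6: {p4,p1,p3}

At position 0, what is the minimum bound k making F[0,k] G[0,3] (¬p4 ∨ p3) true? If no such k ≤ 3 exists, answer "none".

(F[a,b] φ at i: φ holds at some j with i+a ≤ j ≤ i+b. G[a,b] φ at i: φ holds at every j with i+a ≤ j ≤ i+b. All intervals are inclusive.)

Scan j = 0,1,… for G[0,3] (¬p4 ∨ p3):
  j=0: fails
  j=1: fails
  j=2: holds
First hit at j=2, so smallest k = 2-0 = 2.

2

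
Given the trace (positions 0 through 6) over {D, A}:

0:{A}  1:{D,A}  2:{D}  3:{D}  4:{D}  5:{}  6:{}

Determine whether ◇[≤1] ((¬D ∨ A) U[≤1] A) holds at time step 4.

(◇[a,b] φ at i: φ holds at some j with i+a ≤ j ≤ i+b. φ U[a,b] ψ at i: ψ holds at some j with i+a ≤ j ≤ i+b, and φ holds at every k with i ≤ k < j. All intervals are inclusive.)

Does not hold

Check ((¬D ∨ A) U[≤1] A) at each j in [4,5]:
  j=4: fails
  j=5: fails
No position in the window satisfies it → formula fails.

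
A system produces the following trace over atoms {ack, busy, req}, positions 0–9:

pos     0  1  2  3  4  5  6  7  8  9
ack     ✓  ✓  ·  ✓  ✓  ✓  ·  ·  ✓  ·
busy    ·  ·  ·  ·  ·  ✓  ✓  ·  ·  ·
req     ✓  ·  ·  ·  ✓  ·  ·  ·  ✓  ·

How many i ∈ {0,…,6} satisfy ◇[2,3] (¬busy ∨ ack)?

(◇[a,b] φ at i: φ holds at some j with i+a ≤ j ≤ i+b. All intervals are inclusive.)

7

Evaluate at each i in [0,6]:
  i=0: ✓ (witness j=2)
  i=1: ✓ (witness j=3)
  i=2: ✓ (witness j=4)
  i=3: ✓ (witness j=5)
  i=4: ✓ (witness j=7)
  i=5: ✓ (witness j=7)
  i=6: ✓ (witness j=8)
Positions where it holds: {0, 1, 2, 3, 4, 5, 6} → 7.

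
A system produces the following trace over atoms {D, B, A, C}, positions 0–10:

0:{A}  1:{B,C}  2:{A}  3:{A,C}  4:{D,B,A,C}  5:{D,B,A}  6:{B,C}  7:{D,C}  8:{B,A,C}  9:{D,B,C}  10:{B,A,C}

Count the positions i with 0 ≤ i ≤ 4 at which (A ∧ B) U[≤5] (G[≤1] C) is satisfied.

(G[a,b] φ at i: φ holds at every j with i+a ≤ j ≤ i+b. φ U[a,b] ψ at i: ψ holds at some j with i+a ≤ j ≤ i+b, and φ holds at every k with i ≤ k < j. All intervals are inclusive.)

2

Evaluate at each i in [0,4]:
  i=0: ✗ (lhs fails at k=0 before rhs at j=3)
  i=1: ✗ (lhs fails at k=1 before rhs at j=3)
  i=2: ✗ (lhs fails at k=2 before rhs at j=3)
  i=3: ✓ (rhs at j=3)
  i=4: ✓ (rhs at j=6; lhs holds on [4,5])
Positions where it holds: {3, 4} → 2.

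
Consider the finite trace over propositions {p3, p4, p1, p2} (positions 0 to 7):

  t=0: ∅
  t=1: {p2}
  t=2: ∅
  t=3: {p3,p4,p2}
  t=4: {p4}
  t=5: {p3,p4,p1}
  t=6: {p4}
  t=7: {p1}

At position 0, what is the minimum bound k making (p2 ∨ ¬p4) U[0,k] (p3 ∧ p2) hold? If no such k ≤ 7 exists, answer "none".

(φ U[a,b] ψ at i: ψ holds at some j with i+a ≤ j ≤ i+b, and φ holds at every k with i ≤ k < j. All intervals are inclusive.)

Need earliest j ≥ 0 with (p3 ∧ p2), and (p2 ∨ ¬p4) at every k in [0,j-1].
  j=0: rhs fails.
  j=1: rhs fails.
  j=2: rhs fails.
  j=3: rhs holds; lhs holds on [0,2]. k = 3.

3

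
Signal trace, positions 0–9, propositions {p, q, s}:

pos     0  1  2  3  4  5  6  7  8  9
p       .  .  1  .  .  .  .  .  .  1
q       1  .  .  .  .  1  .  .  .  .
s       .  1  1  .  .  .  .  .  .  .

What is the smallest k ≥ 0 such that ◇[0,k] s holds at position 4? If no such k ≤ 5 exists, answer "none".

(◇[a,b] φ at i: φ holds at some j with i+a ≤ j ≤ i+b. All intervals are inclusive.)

Scan j = 4,5,… for s:
  j=4: fails
  j=5: fails
  j=6: fails
  j=7: fails
  j=8: fails
  j=9: fails
No j in [4,9] satisfies it → none.

none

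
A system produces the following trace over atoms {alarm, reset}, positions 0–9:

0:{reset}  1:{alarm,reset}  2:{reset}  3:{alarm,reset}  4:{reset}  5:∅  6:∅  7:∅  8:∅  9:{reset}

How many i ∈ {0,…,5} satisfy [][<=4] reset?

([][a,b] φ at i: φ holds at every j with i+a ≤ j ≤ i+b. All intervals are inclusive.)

1

Evaluate at each i in [0,5]:
  i=0: ✓ (all of [0,4])
  i=1: ✗ (fails at j=5)
  i=2: ✗ (fails at j=5)
  i=3: ✗ (fails at j=5)
  i=4: ✗ (fails at j=5)
  i=5: ✗ (fails at j=5)
Positions where it holds: {0} → 1.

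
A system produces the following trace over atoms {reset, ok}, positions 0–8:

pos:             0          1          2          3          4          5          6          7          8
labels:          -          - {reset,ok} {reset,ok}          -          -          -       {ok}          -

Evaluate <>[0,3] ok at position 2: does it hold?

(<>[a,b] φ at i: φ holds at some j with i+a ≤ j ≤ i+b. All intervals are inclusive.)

True

Check ok at each j in [2,5]:
  j=2: true
  j=3: true
  j=4: false
  j=5: false
Found at j=2 → formula holds.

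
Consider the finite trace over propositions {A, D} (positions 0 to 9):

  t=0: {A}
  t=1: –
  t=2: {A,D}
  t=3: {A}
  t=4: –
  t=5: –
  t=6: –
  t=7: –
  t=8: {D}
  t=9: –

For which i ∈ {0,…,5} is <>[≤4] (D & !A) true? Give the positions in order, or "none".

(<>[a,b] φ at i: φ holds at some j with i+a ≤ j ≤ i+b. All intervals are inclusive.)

4, 5

Evaluate at each i in [0,5]:
  i=0: ✗ (none in [0,4])
  i=1: ✗ (none in [1,5])
  i=2: ✗ (none in [2,6])
  i=3: ✗ (none in [3,7])
  i=4: ✓ (witness j=8)
  i=5: ✓ (witness j=8)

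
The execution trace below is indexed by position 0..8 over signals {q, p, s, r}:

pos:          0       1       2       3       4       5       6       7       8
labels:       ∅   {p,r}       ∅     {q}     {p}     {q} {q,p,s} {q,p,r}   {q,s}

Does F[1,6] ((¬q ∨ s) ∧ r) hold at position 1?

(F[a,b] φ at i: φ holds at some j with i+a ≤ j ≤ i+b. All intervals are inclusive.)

Does not hold

Check ((¬q ∨ s) ∧ r) at each j in [2,7]:
  j=2: false
  j=3: false
  j=4: false
  j=5: false
  j=6: false
  j=7: false
No position in the window satisfies it → formula fails.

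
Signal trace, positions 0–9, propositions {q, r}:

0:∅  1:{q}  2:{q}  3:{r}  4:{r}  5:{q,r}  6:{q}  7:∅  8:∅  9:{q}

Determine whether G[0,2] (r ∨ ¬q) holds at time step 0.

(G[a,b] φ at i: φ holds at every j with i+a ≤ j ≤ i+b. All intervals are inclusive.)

False

Check (r ∨ ¬q) at every j in [0,2]:
  j=0: true
  j=1: false
  j=2: false
Fails at j=1 → formula fails.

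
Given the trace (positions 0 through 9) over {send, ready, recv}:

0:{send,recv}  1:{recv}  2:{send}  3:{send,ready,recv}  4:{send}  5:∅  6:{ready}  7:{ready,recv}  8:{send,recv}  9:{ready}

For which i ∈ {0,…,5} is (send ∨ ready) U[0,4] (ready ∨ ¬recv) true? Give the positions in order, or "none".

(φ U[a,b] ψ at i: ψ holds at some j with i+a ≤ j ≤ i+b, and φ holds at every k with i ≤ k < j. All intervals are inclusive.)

Evaluate at each i in [0,5]:
  i=0: ✗ (lhs fails at k=1 before rhs at j=2)
  i=1: ✗ (lhs fails at k=1 before rhs at j=2)
  i=2: ✓ (rhs at j=2)
  i=3: ✓ (rhs at j=3)
  i=4: ✓ (rhs at j=4)
  i=5: ✓ (rhs at j=5)

2, 3, 4, 5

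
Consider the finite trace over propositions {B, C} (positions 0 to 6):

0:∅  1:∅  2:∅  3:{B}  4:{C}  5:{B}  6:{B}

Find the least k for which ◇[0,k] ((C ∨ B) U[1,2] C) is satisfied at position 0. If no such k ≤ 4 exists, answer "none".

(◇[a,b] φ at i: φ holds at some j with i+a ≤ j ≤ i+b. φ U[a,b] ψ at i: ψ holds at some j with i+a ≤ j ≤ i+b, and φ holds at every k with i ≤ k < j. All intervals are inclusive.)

Scan j = 0,1,… for ((C ∨ B) U[1,2] C):
  j=0: fails
  j=1: fails
  j=2: fails
  j=3: holds
First hit at j=3, so smallest k = 3-0 = 3.

3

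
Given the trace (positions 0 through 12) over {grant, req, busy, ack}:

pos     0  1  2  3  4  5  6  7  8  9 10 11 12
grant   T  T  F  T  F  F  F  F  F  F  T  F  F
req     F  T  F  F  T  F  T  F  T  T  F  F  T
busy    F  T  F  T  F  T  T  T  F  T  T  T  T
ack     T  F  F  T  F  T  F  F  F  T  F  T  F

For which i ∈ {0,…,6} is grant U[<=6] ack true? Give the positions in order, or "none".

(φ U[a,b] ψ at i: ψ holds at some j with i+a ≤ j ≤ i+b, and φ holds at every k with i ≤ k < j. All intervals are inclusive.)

0, 3, 5

Evaluate at each i in [0,6]:
  i=0: ✓ (rhs at j=0)
  i=1: ✗ (lhs fails at k=2 before rhs at j=3)
  i=2: ✗ (lhs fails at k=2 before rhs at j=3)
  i=3: ✓ (rhs at j=3)
  i=4: ✗ (lhs fails at k=4 before rhs at j=5)
  i=5: ✓ (rhs at j=5)
  i=6: ✗ (lhs fails at k=6 before rhs at j=9)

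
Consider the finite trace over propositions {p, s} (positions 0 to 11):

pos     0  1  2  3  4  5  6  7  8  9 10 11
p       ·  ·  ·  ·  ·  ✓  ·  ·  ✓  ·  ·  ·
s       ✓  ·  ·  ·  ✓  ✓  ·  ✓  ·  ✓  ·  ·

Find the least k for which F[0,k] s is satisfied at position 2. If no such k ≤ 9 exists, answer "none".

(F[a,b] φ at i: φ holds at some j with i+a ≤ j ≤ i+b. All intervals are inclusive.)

2

Scan j = 2,3,… for s:
  j=2: fails
  j=3: fails
  j=4: holds
First hit at j=4, so smallest k = 4-2 = 2.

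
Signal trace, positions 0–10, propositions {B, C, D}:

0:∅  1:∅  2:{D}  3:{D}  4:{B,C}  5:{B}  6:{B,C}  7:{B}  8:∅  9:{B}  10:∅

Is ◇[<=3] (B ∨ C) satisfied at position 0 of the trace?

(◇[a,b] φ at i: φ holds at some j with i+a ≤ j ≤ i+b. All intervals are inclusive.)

Check (B ∨ C) at each j in [0,3]:
  j=0: false
  j=1: false
  j=2: false
  j=3: false
No position in the window satisfies it → formula fails.

False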